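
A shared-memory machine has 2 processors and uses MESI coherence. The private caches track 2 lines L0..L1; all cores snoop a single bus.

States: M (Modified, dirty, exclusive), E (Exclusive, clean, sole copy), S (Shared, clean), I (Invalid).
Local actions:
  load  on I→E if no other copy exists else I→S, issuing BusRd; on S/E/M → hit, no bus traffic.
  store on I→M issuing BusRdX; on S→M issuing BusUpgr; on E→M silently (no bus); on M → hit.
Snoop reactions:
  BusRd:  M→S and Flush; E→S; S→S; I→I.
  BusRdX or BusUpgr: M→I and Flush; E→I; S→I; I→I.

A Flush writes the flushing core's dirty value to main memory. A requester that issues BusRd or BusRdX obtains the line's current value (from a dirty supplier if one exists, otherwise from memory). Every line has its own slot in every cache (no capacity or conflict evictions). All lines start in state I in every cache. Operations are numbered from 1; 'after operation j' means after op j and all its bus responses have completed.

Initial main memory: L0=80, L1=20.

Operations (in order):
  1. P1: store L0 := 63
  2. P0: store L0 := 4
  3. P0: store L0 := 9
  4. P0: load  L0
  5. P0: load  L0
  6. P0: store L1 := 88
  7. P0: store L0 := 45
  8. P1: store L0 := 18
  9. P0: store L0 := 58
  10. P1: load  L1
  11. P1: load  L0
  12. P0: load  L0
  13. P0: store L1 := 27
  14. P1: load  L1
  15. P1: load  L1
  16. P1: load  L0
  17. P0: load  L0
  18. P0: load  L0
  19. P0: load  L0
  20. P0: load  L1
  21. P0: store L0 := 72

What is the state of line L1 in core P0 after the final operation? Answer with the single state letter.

state = S

1. P1: store L0 := 63  bus=[BusRdX]  L0: P0=I P1=M  mem[L0]=80
2. P0: store L0 := 4  bus=[BusRdX,Flush]  L0: P0=M P1=I  mem[L0]=63
3. P0: store L0 := 9  bus=[-]  L0: P0=M P1=I  mem[L0]=63
4. P0: load  L0  bus=[-]  L0: P0=M P1=I  mem[L0]=63
5. P0: load  L0  bus=[-]  L0: P0=M P1=I  mem[L0]=63
6. P0: store L1 := 88  bus=[BusRdX]  L1: P0=M P1=I  mem[L1]=20
7. P0: store L0 := 45  bus=[-]  L0: P0=M P1=I  mem[L0]=63
8. P1: store L0 := 18  bus=[BusRdX,Flush]  L0: P0=I P1=M  mem[L0]=45
9. P0: store L0 := 58  bus=[BusRdX,Flush]  L0: P0=M P1=I  mem[L0]=18
10. P1: load  L1  bus=[BusRd,Flush]  L1: P0=S P1=S  mem[L1]=88
11. P1: load  L0  bus=[BusRd,Flush]  L0: P0=S P1=S  mem[L0]=58
12. P0: load  L0  bus=[-]  L0: P0=S P1=S  mem[L0]=58
13. P0: store L1 := 27  bus=[BusUpgr]  L1: P0=M P1=I  mem[L1]=88
14. P1: load  L1  bus=[BusRd,Flush]  L1: P0=S P1=S  mem[L1]=27
15. P1: load  L1  bus=[-]  L1: P0=S P1=S  mem[L1]=27
16. P1: load  L0  bus=[-]  L0: P0=S P1=S  mem[L0]=58
17. P0: load  L0  bus=[-]  L0: P0=S P1=S  mem[L0]=58
18. P0: load  L0  bus=[-]  L0: P0=S P1=S  mem[L0]=58
19. P0: load  L0  bus=[-]  L0: P0=S P1=S  mem[L0]=58
20. P0: load  L1  bus=[-]  L1: P0=S P1=S  mem[L1]=27
21. P0: store L0 := 72  bus=[BusUpgr]  L0: P0=M P1=I  mem[L0]=58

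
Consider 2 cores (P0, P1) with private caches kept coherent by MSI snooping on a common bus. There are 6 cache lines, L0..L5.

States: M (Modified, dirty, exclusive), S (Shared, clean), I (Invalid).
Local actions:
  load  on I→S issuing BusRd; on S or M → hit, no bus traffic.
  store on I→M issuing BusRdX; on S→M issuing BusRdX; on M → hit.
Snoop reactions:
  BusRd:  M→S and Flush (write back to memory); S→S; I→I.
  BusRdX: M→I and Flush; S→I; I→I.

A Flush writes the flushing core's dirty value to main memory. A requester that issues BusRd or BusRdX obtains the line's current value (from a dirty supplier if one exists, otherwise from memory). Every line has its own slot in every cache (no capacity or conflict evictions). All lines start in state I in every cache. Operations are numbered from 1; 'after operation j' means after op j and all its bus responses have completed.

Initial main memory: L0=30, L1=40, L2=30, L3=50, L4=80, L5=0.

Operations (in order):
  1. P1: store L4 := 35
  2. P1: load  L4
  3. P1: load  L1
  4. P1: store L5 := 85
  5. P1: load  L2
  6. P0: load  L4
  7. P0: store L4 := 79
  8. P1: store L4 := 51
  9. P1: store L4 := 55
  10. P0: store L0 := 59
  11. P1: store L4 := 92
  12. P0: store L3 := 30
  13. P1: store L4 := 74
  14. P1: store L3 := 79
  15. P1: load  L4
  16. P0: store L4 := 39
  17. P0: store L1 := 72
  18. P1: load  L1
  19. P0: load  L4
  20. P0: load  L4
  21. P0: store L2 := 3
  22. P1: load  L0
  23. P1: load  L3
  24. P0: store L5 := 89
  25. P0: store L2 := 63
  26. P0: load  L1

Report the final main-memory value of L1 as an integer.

step 1: P1: store L4 := 35  ⟶  IM  (L4)  txn=BusRdX  M[L4]=80
step 2: P1: load  L4  ⟶  IM  (L4)  txn=∅  M[L4]=80
step 3: P1: load  L1  ⟶  IS  (L1)  txn=BusRd  M[L1]=40
step 4: P1: store L5 := 85  ⟶  IM  (L5)  txn=BusRdX  M[L5]=0
step 5: P1: load  L2  ⟶  IS  (L2)  txn=BusRd  M[L2]=30
step 6: P0: load  L4  ⟶  SS  (L4)  txn=BusRd+Flush  M[L4]=35
step 7: P0: store L4 := 79  ⟶  MI  (L4)  txn=BusRdX  M[L4]=35
step 8: P1: store L4 := 51  ⟶  IM  (L4)  txn=BusRdX+Flush  M[L4]=79
step 9: P1: store L4 := 55  ⟶  IM  (L4)  txn=∅  M[L4]=79
step 10: P0: store L0 := 59  ⟶  MI  (L0)  txn=BusRdX  M[L0]=30
step 11: P1: store L4 := 92  ⟶  IM  (L4)  txn=∅  M[L4]=79
step 12: P0: store L3 := 30  ⟶  MI  (L3)  txn=BusRdX  M[L3]=50
step 13: P1: store L4 := 74  ⟶  IM  (L4)  txn=∅  M[L4]=79
step 14: P1: store L3 := 79  ⟶  IM  (L3)  txn=BusRdX+Flush  M[L3]=30
step 15: P1: load  L4  ⟶  IM  (L4)  txn=∅  M[L4]=79
step 16: P0: store L4 := 39  ⟶  MI  (L4)  txn=BusRdX+Flush  M[L4]=74
step 17: P0: store L1 := 72  ⟶  MI  (L1)  txn=BusRdX  M[L1]=40
step 18: P1: load  L1  ⟶  SS  (L1)  txn=BusRd+Flush  M[L1]=72
step 19: P0: load  L4  ⟶  MI  (L4)  txn=∅  M[L4]=74
step 20: P0: load  L4  ⟶  MI  (L4)  txn=∅  M[L4]=74
step 21: P0: store L2 := 3  ⟶  MI  (L2)  txn=BusRdX  M[L2]=30
step 22: P1: load  L0  ⟶  SS  (L0)  txn=BusRd+Flush  M[L0]=59
step 23: P1: load  L3  ⟶  IM  (L3)  txn=∅  M[L3]=30
step 24: P0: store L5 := 89  ⟶  MI  (L5)  txn=BusRdX+Flush  M[L5]=85
step 25: P0: store L2 := 63  ⟶  MI  (L2)  txn=∅  M[L2]=30
step 26: P0: load  L1  ⟶  SS  (L1)  txn=∅  M[L1]=72

memory[L1] = 72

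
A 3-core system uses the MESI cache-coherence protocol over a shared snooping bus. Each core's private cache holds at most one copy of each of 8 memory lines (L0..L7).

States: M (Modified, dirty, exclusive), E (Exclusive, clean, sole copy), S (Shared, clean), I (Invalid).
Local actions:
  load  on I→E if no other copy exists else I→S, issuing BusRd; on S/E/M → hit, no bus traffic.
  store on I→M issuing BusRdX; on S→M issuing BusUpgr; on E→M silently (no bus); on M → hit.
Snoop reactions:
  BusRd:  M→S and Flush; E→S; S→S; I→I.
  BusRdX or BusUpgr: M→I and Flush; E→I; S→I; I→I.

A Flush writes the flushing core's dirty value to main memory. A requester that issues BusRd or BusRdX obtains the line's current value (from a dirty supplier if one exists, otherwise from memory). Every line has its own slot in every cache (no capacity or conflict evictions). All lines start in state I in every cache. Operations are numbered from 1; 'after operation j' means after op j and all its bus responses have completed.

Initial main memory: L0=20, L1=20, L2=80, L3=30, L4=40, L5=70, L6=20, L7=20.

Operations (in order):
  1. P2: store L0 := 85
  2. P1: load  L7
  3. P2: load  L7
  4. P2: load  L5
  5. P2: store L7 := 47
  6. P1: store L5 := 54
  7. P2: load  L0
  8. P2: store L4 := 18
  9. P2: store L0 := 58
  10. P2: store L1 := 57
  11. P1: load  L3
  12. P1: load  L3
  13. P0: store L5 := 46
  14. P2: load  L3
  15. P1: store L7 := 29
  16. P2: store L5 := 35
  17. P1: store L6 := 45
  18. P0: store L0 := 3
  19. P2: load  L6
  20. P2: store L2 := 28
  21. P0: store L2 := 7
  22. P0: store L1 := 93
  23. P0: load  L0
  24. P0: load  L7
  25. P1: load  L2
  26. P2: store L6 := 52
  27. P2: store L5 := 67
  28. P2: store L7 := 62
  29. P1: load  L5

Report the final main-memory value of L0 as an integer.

[1] P2: store L0 := 85 | P0:I, P1:I, P2:M(85) | bus: BusRdX
[2] P1: load  L7 | P0:I, P1:E(20), P2:I | bus: BusRd
[3] P2: load  L7 | P0:I, P1:S(20), P2:S(20) | bus: BusRd
[4] P2: load  L5 | P0:I, P1:I, P2:E(70) | bus: BusRd
[5] P2: store L7 := 47 | P0:I, P1:I, P2:M(47) | bus: BusUpgr
[6] P1: store L5 := 54 | P0:I, P1:M(54), P2:I | bus: BusRdX
[7] P2: load  L0 | P0:I, P1:I, P2:M(85) | bus: none
[8] P2: store L4 := 18 | P0:I, P1:I, P2:M(18) | bus: BusRdX
[9] P2: store L0 := 58 | P0:I, P1:I, P2:M(58) | bus: none
[10] P2: store L1 := 57 | P0:I, P1:I, P2:M(57) | bus: BusRdX
[11] P1: load  L3 | P0:I, P1:E(30), P2:I | bus: BusRd
[12] P1: load  L3 | P0:I, P1:E(30), P2:I | bus: none
[13] P0: store L5 := 46 | P0:M(46), P1:I, P2:I | bus: BusRdX,Flush
[14] P2: load  L3 | P0:I, P1:S(30), P2:S(30) | bus: BusRd
[15] P1: store L7 := 29 | P0:I, P1:M(29), P2:I | bus: BusRdX,Flush
[16] P2: store L5 := 35 | P0:I, P1:I, P2:M(35) | bus: BusRdX,Flush
[17] P1: store L6 := 45 | P0:I, P1:M(45), P2:I | bus: BusRdX
[18] P0: store L0 := 3 | P0:M(3), P1:I, P2:I | bus: BusRdX,Flush
[19] P2: load  L6 | P0:I, P1:S(45), P2:S(45) | bus: BusRd,Flush
[20] P2: store L2 := 28 | P0:I, P1:I, P2:M(28) | bus: BusRdX
[21] P0: store L2 := 7 | P0:M(7), P1:I, P2:I | bus: BusRdX,Flush
[22] P0: store L1 := 93 | P0:M(93), P1:I, P2:I | bus: BusRdX,Flush
[23] P0: load  L0 | P0:M(3), P1:I, P2:I | bus: none
[24] P0: load  L7 | P0:S(29), P1:S(29), P2:I | bus: BusRd,Flush
[25] P1: load  L2 | P0:S(7), P1:S(7), P2:I | bus: BusRd,Flush
[26] P2: store L6 := 52 | P0:I, P1:I, P2:M(52) | bus: BusUpgr
[27] P2: store L5 := 67 | P0:I, P1:I, P2:M(67) | bus: none
[28] P2: store L7 := 62 | P0:I, P1:I, P2:M(62) | bus: BusRdX
[29] P1: load  L5 | P0:I, P1:S(67), P2:S(67) | bus: BusRd,Flush

memory[L0] = 58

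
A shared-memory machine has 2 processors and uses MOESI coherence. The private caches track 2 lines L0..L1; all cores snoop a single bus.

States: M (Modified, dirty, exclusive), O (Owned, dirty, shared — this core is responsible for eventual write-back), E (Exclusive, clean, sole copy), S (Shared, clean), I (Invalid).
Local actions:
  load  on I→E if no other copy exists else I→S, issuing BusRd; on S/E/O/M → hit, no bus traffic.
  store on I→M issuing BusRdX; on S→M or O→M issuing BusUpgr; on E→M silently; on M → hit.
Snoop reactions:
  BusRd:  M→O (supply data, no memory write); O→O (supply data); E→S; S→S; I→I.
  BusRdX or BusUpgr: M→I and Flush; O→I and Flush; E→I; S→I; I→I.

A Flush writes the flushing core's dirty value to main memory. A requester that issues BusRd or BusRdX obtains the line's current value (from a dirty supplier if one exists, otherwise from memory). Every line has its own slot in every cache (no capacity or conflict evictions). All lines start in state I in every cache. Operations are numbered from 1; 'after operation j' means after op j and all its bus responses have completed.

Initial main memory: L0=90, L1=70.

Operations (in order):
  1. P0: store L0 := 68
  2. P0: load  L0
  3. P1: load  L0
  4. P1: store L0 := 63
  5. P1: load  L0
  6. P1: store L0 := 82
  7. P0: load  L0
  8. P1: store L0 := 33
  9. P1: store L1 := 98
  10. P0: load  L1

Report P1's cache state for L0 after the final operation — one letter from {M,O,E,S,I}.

state = M

step 1: P0: store L0 := 68  ⟶  MI  (L0)  txn=BusRdX  M[L0]=90
step 2: P0: load  L0  ⟶  MI  (L0)  txn=∅  M[L0]=90
step 3: P1: load  L0  ⟶  OS  (L0)  txn=BusRd  M[L0]=90
step 4: P1: store L0 := 63  ⟶  IM  (L0)  txn=BusUpgr+Flush  M[L0]=68
step 5: P1: load  L0  ⟶  IM  (L0)  txn=∅  M[L0]=68
step 6: P1: store L0 := 82  ⟶  IM  (L0)  txn=∅  M[L0]=68
step 7: P0: load  L0  ⟶  SO  (L0)  txn=BusRd  M[L0]=68
step 8: P1: store L0 := 33  ⟶  IM  (L0)  txn=BusUpgr  M[L0]=68
step 9: P1: store L1 := 98  ⟶  IM  (L1)  txn=BusRdX  M[L1]=70
step 10: P0: load  L1  ⟶  SO  (L1)  txn=BusRd  M[L1]=70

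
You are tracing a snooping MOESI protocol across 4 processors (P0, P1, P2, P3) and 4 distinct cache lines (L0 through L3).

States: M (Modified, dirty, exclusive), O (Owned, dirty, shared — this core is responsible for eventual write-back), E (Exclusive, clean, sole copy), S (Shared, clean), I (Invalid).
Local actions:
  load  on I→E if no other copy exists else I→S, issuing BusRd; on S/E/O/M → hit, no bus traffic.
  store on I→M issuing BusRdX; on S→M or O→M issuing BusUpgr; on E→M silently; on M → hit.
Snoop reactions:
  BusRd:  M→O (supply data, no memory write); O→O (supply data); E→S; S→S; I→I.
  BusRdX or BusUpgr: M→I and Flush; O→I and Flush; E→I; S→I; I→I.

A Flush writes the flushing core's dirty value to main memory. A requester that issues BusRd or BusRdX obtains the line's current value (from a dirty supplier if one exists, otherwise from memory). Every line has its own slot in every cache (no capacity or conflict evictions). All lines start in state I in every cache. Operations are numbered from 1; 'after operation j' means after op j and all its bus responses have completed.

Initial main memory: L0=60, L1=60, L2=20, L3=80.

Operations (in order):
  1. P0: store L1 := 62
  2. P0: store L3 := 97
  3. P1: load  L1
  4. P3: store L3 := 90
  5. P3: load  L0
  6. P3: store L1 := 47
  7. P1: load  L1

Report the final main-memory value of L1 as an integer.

memory[L1] = 62

  op1 P0: store L1 := 62 → M/I/I/I on L1; bus BusRdX; mem=60
  op2 P0: store L3 := 97 → M/I/I/I on L3; bus BusRdX; mem=80
  op3 P1: load  L1 → O/S/I/I on L1; bus BusRd; mem=60
  op4 P3: store L3 := 90 → I/I/I/M on L3; bus BusRdX Flush; mem=97
  op5 P3: load  L0 → I/I/I/E on L0; bus BusRd; mem=60
  op6 P3: store L1 := 47 → I/I/I/M on L1; bus BusRdX Flush; mem=62
  op7 P1: load  L1 → I/S/I/O on L1; bus BusRd; mem=62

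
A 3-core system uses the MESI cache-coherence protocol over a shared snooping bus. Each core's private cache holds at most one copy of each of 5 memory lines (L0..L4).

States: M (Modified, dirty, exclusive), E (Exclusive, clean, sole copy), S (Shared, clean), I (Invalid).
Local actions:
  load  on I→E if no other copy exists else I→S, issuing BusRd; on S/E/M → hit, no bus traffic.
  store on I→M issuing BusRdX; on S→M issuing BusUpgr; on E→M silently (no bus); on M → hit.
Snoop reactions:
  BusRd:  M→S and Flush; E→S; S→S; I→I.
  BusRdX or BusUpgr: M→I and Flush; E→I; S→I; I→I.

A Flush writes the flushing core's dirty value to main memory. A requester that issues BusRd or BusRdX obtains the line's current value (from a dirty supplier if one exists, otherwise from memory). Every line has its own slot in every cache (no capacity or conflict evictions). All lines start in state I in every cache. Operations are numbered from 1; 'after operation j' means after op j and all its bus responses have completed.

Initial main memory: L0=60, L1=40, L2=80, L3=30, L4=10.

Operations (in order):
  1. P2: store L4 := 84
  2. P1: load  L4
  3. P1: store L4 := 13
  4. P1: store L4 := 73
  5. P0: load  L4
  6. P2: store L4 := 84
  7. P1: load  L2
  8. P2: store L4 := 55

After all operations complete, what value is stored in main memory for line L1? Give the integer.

[1] P2: store L4 := 84 | P0:I, P1:I, P2:M(84) | bus: BusRdX
[2] P1: load  L4 | P0:I, P1:S(84), P2:S(84) | bus: BusRd,Flush
[3] P1: store L4 := 13 | P0:I, P1:M(13), P2:I | bus: BusUpgr
[4] P1: store L4 := 73 | P0:I, P1:M(73), P2:I | bus: none
[5] P0: load  L4 | P0:S(73), P1:S(73), P2:I | bus: BusRd,Flush
[6] P2: store L4 := 84 | P0:I, P1:I, P2:M(84) | bus: BusRdX
[7] P1: load  L2 | P0:I, P1:E(80), P2:I | bus: BusRd
[8] P2: store L4 := 55 | P0:I, P1:I, P2:M(55) | bus: none

memory[L1] = 40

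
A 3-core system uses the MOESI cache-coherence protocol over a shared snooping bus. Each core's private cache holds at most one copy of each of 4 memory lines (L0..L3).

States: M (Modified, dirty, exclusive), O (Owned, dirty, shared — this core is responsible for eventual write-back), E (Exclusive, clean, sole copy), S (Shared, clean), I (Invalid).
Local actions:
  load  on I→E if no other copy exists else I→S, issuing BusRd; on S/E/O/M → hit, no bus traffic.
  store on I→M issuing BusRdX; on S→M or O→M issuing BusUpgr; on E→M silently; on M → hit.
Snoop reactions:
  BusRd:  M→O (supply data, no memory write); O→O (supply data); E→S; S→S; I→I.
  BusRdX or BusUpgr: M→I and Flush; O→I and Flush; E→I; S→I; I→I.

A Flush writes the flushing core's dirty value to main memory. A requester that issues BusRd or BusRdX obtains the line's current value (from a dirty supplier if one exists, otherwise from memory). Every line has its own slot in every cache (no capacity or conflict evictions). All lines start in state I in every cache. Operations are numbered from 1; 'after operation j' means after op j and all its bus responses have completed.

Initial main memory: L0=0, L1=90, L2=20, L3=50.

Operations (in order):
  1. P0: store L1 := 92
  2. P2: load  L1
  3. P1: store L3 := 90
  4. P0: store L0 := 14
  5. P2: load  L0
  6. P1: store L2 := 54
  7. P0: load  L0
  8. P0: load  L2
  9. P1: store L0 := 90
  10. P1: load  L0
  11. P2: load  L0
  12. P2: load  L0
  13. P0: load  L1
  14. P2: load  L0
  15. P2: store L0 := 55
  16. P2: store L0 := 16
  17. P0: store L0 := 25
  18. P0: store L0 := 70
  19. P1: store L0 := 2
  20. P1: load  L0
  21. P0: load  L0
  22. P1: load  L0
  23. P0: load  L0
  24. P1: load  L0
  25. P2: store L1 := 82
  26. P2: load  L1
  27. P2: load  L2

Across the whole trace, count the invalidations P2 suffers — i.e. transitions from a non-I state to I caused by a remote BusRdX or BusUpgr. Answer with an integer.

step 1: P0: store L1 := 92  ⟶  MII  (L1)  txn=BusRdX  M[L1]=90
step 2: P2: load  L1  ⟶  OIS  (L1)  txn=BusRd  M[L1]=90
step 3: P1: store L3 := 90  ⟶  IMI  (L3)  txn=BusRdX  M[L3]=50
step 4: P0: store L0 := 14  ⟶  MII  (L0)  txn=BusRdX  M[L0]=0
step 5: P2: load  L0  ⟶  OIS  (L0)  txn=BusRd  M[L0]=0
step 6: P1: store L2 := 54  ⟶  IMI  (L2)  txn=BusRdX  M[L2]=20
step 7: P0: load  L0  ⟶  OIS  (L0)  txn=∅  M[L0]=0
step 8: P0: load  L2  ⟶  SOI  (L2)  txn=BusRd  M[L2]=20
step 9: P1: store L0 := 90  ⟶  IMI  (L0)  txn=BusRdX+Flush  M[L0]=14
step 10: P1: load  L0  ⟶  IMI  (L0)  txn=∅  M[L0]=14
step 11: P2: load  L0  ⟶  IOS  (L0)  txn=BusRd  M[L0]=14
step 12: P2: load  L0  ⟶  IOS  (L0)  txn=∅  M[L0]=14
step 13: P0: load  L1  ⟶  OIS  (L1)  txn=∅  M[L1]=90
step 14: P2: load  L0  ⟶  IOS  (L0)  txn=∅  M[L0]=14
step 15: P2: store L0 := 55  ⟶  IIM  (L0)  txn=BusUpgr+Flush  M[L0]=90
step 16: P2: store L0 := 16  ⟶  IIM  (L0)  txn=∅  M[L0]=90
step 17: P0: store L0 := 25  ⟶  MII  (L0)  txn=BusRdX+Flush  M[L0]=16
step 18: P0: store L0 := 70  ⟶  MII  (L0)  txn=∅  M[L0]=16
step 19: P1: store L0 := 2  ⟶  IMI  (L0)  txn=BusRdX+Flush  M[L0]=70
step 20: P1: load  L0  ⟶  IMI  (L0)  txn=∅  M[L0]=70
step 21: P0: load  L0  ⟶  SOI  (L0)  txn=BusRd  M[L0]=70
step 22: P1: load  L0  ⟶  SOI  (L0)  txn=∅  M[L0]=70
step 23: P0: load  L0  ⟶  SOI  (L0)  txn=∅  M[L0]=70
step 24: P1: load  L0  ⟶  SOI  (L0)  txn=∅  M[L0]=70
step 25: P2: store L1 := 82  ⟶  IIM  (L1)  txn=BusUpgr+Flush  M[L1]=92
step 26: P2: load  L1  ⟶  IIM  (L1)  txn=∅  M[L1]=92
step 27: P2: load  L2  ⟶  SOS  (L2)  txn=BusRd  M[L2]=20

invalidations = 2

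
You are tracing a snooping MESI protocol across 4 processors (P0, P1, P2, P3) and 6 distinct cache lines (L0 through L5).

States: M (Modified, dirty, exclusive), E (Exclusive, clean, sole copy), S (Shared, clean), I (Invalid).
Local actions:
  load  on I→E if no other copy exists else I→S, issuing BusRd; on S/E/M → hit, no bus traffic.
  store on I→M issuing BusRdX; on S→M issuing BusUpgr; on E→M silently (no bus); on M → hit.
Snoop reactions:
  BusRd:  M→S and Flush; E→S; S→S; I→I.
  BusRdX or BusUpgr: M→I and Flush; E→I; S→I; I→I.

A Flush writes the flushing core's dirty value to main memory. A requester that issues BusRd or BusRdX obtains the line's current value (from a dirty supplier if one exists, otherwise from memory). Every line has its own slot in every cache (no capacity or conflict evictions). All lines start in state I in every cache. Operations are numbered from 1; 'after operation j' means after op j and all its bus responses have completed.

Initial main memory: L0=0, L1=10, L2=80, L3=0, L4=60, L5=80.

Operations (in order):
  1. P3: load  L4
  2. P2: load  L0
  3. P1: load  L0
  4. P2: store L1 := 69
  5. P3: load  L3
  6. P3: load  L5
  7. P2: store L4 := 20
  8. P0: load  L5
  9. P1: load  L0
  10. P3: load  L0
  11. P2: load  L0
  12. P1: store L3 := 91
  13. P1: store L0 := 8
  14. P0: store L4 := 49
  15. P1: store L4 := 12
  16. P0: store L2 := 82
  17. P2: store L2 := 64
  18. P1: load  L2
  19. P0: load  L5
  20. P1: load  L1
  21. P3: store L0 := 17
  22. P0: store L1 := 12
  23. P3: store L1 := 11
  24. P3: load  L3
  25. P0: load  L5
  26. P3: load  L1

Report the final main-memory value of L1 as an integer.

  op1 P3: load  L4 → I/I/I/E on L4; bus BusRd; mem=60
  op2 P2: load  L0 → I/I/E/I on L0; bus BusRd; mem=0
  op3 P1: load  L0 → I/S/S/I on L0; bus BusRd; mem=0
  op4 P2: store L1 := 69 → I/I/M/I on L1; bus BusRdX; mem=10
  op5 P3: load  L3 → I/I/I/E on L3; bus BusRd; mem=0
  op6 P3: load  L5 → I/I/I/E on L5; bus BusRd; mem=80
  op7 P2: store L4 := 20 → I/I/M/I on L4; bus BusRdX; mem=60
  op8 P0: load  L5 → S/I/I/S on L5; bus BusRd; mem=80
  op9 P1: load  L0 → I/S/S/I on L0; bus (none); mem=0
  op10 P3: load  L0 → I/S/S/S on L0; bus BusRd; mem=0
  op11 P2: load  L0 → I/S/S/S on L0; bus (none); mem=0
  op12 P1: store L3 := 91 → I/M/I/I on L3; bus BusRdX; mem=0
  op13 P1: store L0 := 8 → I/M/I/I on L0; bus BusUpgr; mem=0
  op14 P0: store L4 := 49 → M/I/I/I on L4; bus BusRdX Flush; mem=20
  op15 P1: store L4 := 12 → I/M/I/I on L4; bus BusRdX Flush; mem=49
  op16 P0: store L2 := 82 → M/I/I/I on L2; bus BusRdX; mem=80
  op17 P2: store L2 := 64 → I/I/M/I on L2; bus BusRdX Flush; mem=82
  op18 P1: load  L2 → I/S/S/I on L2; bus BusRd Flush; mem=64
  op19 P0: load  L5 → S/I/I/S on L5; bus (none); mem=80
  op20 P1: load  L1 → I/S/S/I on L1; bus BusRd Flush; mem=69
  op21 P3: store L0 := 17 → I/I/I/M on L0; bus BusRdX Flush; mem=8
  op22 P0: store L1 := 12 → M/I/I/I on L1; bus BusRdX; mem=69
  op23 P3: store L1 := 11 → I/I/I/M on L1; bus BusRdX Flush; mem=12
  op24 P3: load  L3 → I/S/I/S on L3; bus BusRd Flush; mem=91
  op25 P0: load  L5 → S/I/I/S on L5; bus (none); mem=80
  op26 P3: load  L1 → I/I/I/M on L1; bus (none); mem=12

memory[L1] = 12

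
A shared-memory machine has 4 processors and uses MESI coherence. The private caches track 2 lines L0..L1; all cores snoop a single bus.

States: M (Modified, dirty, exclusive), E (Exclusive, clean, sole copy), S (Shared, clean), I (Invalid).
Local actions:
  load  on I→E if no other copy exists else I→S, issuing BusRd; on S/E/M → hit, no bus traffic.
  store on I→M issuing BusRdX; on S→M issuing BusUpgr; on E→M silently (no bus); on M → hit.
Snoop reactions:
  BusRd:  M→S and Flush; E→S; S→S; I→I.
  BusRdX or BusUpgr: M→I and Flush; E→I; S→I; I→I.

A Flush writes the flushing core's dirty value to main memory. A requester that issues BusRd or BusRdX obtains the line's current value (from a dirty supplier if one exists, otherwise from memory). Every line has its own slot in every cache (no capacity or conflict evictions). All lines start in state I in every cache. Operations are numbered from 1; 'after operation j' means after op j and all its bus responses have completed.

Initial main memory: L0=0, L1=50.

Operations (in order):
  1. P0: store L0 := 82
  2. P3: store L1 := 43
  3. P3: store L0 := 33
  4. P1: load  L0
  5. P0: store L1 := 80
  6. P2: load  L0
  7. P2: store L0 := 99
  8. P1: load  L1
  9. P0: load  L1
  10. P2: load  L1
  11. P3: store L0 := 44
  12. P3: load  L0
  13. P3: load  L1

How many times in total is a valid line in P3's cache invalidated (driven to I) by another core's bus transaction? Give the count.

invalidations = 2

  op1 P0: store L0 := 82 → M/I/I/I on L0; bus BusRdX; mem=0
  op2 P3: store L1 := 43 → I/I/I/M on L1; bus BusRdX; mem=50
  op3 P3: store L0 := 33 → I/I/I/M on L0; bus BusRdX Flush; mem=82
  op4 P1: load  L0 → I/S/I/S on L0; bus BusRd Flush; mem=33
  op5 P0: store L1 := 80 → M/I/I/I on L1; bus BusRdX Flush; mem=43
  op6 P2: load  L0 → I/S/S/S on L0; bus BusRd; mem=33
  op7 P2: store L0 := 99 → I/I/M/I on L0; bus BusUpgr; mem=33
  op8 P1: load  L1 → S/S/I/I on L1; bus BusRd Flush; mem=80
  op9 P0: load  L1 → S/S/I/I on L1; bus (none); mem=80
  op10 P2: load  L1 → S/S/S/I on L1; bus BusRd; mem=80
  op11 P3: store L0 := 44 → I/I/I/M on L0; bus BusRdX Flush; mem=99
  op12 P3: load  L0 → I/I/I/M on L0; bus (none); mem=99
  op13 P3: load  L1 → S/S/S/S on L1; bus BusRd; mem=80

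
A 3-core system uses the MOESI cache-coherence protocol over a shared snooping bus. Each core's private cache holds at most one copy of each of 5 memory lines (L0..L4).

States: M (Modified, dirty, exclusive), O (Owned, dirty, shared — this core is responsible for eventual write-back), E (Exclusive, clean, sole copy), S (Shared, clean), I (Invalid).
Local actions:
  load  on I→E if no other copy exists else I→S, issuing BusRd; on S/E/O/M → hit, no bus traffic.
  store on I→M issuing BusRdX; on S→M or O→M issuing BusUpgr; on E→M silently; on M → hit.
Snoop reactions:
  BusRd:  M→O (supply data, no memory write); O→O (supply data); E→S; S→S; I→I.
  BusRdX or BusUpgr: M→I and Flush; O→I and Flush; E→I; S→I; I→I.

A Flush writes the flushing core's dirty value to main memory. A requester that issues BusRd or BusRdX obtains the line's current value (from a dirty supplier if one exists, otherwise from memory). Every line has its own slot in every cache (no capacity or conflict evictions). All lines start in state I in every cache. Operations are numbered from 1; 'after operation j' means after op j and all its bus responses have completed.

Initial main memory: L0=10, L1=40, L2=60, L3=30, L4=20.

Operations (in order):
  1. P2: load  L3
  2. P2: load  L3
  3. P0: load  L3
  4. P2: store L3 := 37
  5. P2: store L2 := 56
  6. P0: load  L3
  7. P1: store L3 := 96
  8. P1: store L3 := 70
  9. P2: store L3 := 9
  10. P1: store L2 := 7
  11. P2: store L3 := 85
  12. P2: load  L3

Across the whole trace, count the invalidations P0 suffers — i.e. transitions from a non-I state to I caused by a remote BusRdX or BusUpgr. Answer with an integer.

[1] P2: load  L3 | P0:I, P1:I, P2:E(30) | bus: BusRd
[2] P2: load  L3 | P0:I, P1:I, P2:E(30) | bus: none
[3] P0: load  L3 | P0:S(30), P1:I, P2:S(30) | bus: BusRd
[4] P2: store L3 := 37 | P0:I, P1:I, P2:M(37) | bus: BusUpgr
[5] P2: store L2 := 56 | P0:I, P1:I, P2:M(56) | bus: BusRdX
[6] P0: load  L3 | P0:S(37), P1:I, P2:O(37) | bus: BusRd
[7] P1: store L3 := 96 | P0:I, P1:M(96), P2:I | bus: BusRdX,Flush
[8] P1: store L3 := 70 | P0:I, P1:M(70), P2:I | bus: none
[9] P2: store L3 := 9 | P0:I, P1:I, P2:M(9) | bus: BusRdX,Flush
[10] P1: store L2 := 7 | P0:I, P1:M(7), P2:I | bus: BusRdX,Flush
[11] P2: store L3 := 85 | P0:I, P1:I, P2:M(85) | bus: none
[12] P2: load  L3 | P0:I, P1:I, P2:M(85) | bus: none

invalidations = 2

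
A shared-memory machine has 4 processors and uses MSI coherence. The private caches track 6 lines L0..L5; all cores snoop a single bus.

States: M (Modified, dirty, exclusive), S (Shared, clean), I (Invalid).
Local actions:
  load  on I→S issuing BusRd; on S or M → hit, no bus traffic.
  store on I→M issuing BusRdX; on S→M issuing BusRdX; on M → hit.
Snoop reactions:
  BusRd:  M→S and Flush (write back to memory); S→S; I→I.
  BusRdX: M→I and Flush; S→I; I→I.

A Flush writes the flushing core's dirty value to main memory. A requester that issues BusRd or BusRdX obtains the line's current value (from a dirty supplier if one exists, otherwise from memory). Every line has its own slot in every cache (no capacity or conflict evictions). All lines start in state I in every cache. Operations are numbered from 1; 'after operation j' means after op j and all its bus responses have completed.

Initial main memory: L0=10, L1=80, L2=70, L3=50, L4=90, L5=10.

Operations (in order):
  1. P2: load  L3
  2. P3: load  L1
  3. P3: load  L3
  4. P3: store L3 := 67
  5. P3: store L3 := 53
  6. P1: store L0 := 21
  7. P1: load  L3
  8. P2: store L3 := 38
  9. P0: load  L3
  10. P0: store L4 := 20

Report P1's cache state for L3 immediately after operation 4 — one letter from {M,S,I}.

[1] P2: load  L3 | P0:I, P1:I, P2:S(50), P3:I | bus: BusRd
[2] P3: load  L1 | P0:I, P1:I, P2:I, P3:S(80) | bus: BusRd
[3] P3: load  L3 | P0:I, P1:I, P2:S(50), P3:S(50) | bus: BusRd
[4] P3: store L3 := 67 | P0:I, P1:I, P2:I, P3:M(67) | bus: BusRdX
[5] P3: store L3 := 53 | P0:I, P1:I, P2:I, P3:M(53) | bus: none
[6] P1: store L0 := 21 | P0:I, P1:M(21), P2:I, P3:I | bus: BusRdX
[7] P1: load  L3 | P0:I, P1:S(53), P2:I, P3:S(53) | bus: BusRd,Flush
[8] P2: store L3 := 38 | P0:I, P1:I, P2:M(38), P3:I | bus: BusRdX
[9] P0: load  L3 | P0:S(38), P1:I, P2:S(38), P3:I | bus: BusRd,Flush
[10] P0: store L4 := 20 | P0:M(20), P1:I, P2:I, P3:I | bus: BusRdX

state = I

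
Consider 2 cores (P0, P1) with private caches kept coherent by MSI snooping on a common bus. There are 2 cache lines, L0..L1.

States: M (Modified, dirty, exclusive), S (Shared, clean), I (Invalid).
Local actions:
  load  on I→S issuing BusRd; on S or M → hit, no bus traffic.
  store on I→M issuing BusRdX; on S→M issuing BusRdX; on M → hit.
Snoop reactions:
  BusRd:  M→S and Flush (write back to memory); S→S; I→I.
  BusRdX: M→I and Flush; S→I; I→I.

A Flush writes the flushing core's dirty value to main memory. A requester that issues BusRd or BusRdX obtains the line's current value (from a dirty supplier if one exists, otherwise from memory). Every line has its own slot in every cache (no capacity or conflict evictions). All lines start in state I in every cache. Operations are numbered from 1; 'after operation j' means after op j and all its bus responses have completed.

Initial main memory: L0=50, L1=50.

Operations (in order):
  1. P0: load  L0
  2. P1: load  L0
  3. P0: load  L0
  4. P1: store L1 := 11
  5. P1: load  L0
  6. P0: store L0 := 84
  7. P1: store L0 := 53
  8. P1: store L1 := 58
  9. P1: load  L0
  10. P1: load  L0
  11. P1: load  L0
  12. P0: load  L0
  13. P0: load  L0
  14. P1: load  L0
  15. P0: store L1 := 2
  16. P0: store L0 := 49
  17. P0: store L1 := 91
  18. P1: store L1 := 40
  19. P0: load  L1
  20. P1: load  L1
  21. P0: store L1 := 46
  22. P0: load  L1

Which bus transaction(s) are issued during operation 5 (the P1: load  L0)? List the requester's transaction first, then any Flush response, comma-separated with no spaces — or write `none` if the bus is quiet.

[1] P0: load  L0 | P0:S(50), P1:I | bus: BusRd
[2] P1: load  L0 | P0:S(50), P1:S(50) | bus: BusRd
[3] P0: load  L0 | P0:S(50), P1:S(50) | bus: none
[4] P1: store L1 := 11 | P0:I, P1:M(11) | bus: BusRdX
[5] P1: load  L0 | P0:S(50), P1:S(50) | bus: none
[6] P0: store L0 := 84 | P0:M(84), P1:I | bus: BusRdX
[7] P1: store L0 := 53 | P0:I, P1:M(53) | bus: BusRdX,Flush
[8] P1: store L1 := 58 | P0:I, P1:M(58) | bus: none
[9] P1: load  L0 | P0:I, P1:M(53) | bus: none
[10] P1: load  L0 | P0:I, P1:M(53) | bus: none
[11] P1: load  L0 | P0:I, P1:M(53) | bus: none
[12] P0: load  L0 | P0:S(53), P1:S(53) | bus: BusRd,Flush
[13] P0: load  L0 | P0:S(53), P1:S(53) | bus: none
[14] P1: load  L0 | P0:S(53), P1:S(53) | bus: none
[15] P0: store L1 := 2 | P0:M(2), P1:I | bus: BusRdX,Flush
[16] P0: store L0 := 49 | P0:M(49), P1:I | bus: BusRdX
[17] P0: store L1 := 91 | P0:M(91), P1:I | bus: none
[18] P1: store L1 := 40 | P0:I, P1:M(40) | bus: BusRdX,Flush
[19] P0: load  L1 | P0:S(40), P1:S(40) | bus: BusRd,Flush
[20] P1: load  L1 | P0:S(40), P1:S(40) | bus: none
[21] P0: store L1 := 46 | P0:M(46), P1:I | bus: BusRdX
[22] P0: load  L1 | P0:M(46), P1:I | bus: none

bus = none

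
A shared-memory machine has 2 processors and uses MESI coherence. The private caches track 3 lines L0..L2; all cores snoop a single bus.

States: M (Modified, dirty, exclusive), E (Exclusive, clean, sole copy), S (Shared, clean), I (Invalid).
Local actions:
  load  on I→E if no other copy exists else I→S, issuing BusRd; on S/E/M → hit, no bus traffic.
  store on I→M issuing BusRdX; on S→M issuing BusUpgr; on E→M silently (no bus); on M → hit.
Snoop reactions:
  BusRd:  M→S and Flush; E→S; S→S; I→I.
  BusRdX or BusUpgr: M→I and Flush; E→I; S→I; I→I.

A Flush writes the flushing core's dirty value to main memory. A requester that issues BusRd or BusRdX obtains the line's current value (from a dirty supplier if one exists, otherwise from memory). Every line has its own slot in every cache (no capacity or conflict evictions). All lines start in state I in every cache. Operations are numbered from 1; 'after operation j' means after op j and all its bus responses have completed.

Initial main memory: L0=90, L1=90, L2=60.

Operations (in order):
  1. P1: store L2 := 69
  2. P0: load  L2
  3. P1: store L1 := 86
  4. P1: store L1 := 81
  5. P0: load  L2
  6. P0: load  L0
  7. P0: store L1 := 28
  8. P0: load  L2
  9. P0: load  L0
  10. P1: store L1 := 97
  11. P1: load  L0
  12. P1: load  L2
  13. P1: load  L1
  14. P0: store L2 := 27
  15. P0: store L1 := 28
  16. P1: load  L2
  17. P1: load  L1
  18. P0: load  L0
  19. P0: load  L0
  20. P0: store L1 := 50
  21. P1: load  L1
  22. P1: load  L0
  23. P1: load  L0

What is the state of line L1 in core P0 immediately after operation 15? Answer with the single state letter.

1. P1: store L2 := 69  bus=[BusRdX]  L2: P0=I P1=M  mem[L2]=60
2. P0: load  L2  bus=[BusRd,Flush]  L2: P0=S P1=S  mem[L2]=69
3. P1: store L1 := 86  bus=[BusRdX]  L1: P0=I P1=M  mem[L1]=90
4. P1: store L1 := 81  bus=[-]  L1: P0=I P1=M  mem[L1]=90
5. P0: load  L2  bus=[-]  L2: P0=S P1=S  mem[L2]=69
6. P0: load  L0  bus=[BusRd]  L0: P0=E P1=I  mem[L0]=90
7. P0: store L1 := 28  bus=[BusRdX,Flush]  L1: P0=M P1=I  mem[L1]=81
8. P0: load  L2  bus=[-]  L2: P0=S P1=S  mem[L2]=69
9. P0: load  L0  bus=[-]  L0: P0=E P1=I  mem[L0]=90
10. P1: store L1 := 97  bus=[BusRdX,Flush]  L1: P0=I P1=M  mem[L1]=28
11. P1: load  L0  bus=[BusRd]  L0: P0=S P1=S  mem[L0]=90
12. P1: load  L2  bus=[-]  L2: P0=S P1=S  mem[L2]=69
13. P1: load  L1  bus=[-]  L1: P0=I P1=M  mem[L1]=28
14. P0: store L2 := 27  bus=[BusUpgr]  L2: P0=M P1=I  mem[L2]=69
15. P0: store L1 := 28  bus=[BusRdX,Flush]  L1: P0=M P1=I  mem[L1]=97
16. P1: load  L2  bus=[BusRd,Flush]  L2: P0=S P1=S  mem[L2]=27
17. P1: load  L1  bus=[BusRd,Flush]  L1: P0=S P1=S  mem[L1]=28
18. P0: load  L0  bus=[-]  L0: P0=S P1=S  mem[L0]=90
19. P0: load  L0  bus=[-]  L0: P0=S P1=S  mem[L0]=90
20. P0: store L1 := 50  bus=[BusUpgr]  L1: P0=M P1=I  mem[L1]=28
21. P1: load  L1  bus=[BusRd,Flush]  L1: P0=S P1=S  mem[L1]=50
22. P1: load  L0  bus=[-]  L0: P0=S P1=S  mem[L0]=90
23. P1: load  L0  bus=[-]  L0: P0=S P1=S  mem[L0]=90

state = M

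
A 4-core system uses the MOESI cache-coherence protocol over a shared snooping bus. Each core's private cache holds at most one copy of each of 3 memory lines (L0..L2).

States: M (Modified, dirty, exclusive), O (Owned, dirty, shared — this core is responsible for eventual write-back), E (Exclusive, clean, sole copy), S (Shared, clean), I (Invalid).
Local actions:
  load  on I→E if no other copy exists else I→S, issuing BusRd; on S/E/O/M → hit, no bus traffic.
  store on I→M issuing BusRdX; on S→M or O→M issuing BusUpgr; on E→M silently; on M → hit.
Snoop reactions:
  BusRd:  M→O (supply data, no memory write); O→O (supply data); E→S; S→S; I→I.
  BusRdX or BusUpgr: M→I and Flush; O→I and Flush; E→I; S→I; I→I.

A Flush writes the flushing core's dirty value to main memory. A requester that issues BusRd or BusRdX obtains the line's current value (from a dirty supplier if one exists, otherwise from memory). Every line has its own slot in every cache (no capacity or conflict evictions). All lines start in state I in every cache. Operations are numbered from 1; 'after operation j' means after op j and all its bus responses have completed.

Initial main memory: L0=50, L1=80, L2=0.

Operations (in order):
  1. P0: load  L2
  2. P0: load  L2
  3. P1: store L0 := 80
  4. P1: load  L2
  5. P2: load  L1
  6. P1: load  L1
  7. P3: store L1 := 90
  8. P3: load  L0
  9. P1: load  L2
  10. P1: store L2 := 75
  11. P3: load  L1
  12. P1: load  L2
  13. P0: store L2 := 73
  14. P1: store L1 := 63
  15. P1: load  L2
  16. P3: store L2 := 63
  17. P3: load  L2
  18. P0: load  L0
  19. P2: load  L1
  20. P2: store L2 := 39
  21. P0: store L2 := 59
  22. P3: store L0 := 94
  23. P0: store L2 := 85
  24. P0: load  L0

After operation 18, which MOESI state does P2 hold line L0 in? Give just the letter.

state = I

[1] P0: load  L2 | P0:E(0), P1:I, P2:I, P3:I | bus: BusRd
[2] P0: load  L2 | P0:E(0), P1:I, P2:I, P3:I | bus: none
[3] P1: store L0 := 80 | P0:I, P1:M(80), P2:I, P3:I | bus: BusRdX
[4] P1: load  L2 | P0:S(0), P1:S(0), P2:I, P3:I | bus: BusRd
[5] P2: load  L1 | P0:I, P1:I, P2:E(80), P3:I | bus: BusRd
[6] P1: load  L1 | P0:I, P1:S(80), P2:S(80), P3:I | bus: BusRd
[7] P3: store L1 := 90 | P0:I, P1:I, P2:I, P3:M(90) | bus: BusRdX
[8] P3: load  L0 | P0:I, P1:O(80), P2:I, P3:S(80) | bus: BusRd
[9] P1: load  L2 | P0:S(0), P1:S(0), P2:I, P3:I | bus: none
[10] P1: store L2 := 75 | P0:I, P1:M(75), P2:I, P3:I | bus: BusUpgr
[11] P3: load  L1 | P0:I, P1:I, P2:I, P3:M(90) | bus: none
[12] P1: load  L2 | P0:I, P1:M(75), P2:I, P3:I | bus: none
[13] P0: store L2 := 73 | P0:M(73), P1:I, P2:I, P3:I | bus: BusRdX,Flush
[14] P1: store L1 := 63 | P0:I, P1:M(63), P2:I, P3:I | bus: BusRdX,Flush
[15] P1: load  L2 | P0:O(73), P1:S(73), P2:I, P3:I | bus: BusRd
[16] P3: store L2 := 63 | P0:I, P1:I, P2:I, P3:M(63) | bus: BusRdX,Flush
[17] P3: load  L2 | P0:I, P1:I, P2:I, P3:M(63) | bus: none
[18] P0: load  L0 | P0:S(80), P1:O(80), P2:I, P3:S(80) | bus: BusRd
[19] P2: load  L1 | P0:I, P1:O(63), P2:S(63), P3:I | bus: BusRd
[20] P2: store L2 := 39 | P0:I, P1:I, P2:M(39), P3:I | bus: BusRdX,Flush
[21] P0: store L2 := 59 | P0:M(59), P1:I, P2:I, P3:I | bus: BusRdX,Flush
[22] P3: store L0 := 94 | P0:I, P1:I, P2:I, P3:M(94) | bus: BusUpgr,Flush
[23] P0: store L2 := 85 | P0:M(85), P1:I, P2:I, P3:I | bus: none
[24] P0: load  L0 | P0:S(94), P1:I, P2:I, P3:O(94) | bus: BusRd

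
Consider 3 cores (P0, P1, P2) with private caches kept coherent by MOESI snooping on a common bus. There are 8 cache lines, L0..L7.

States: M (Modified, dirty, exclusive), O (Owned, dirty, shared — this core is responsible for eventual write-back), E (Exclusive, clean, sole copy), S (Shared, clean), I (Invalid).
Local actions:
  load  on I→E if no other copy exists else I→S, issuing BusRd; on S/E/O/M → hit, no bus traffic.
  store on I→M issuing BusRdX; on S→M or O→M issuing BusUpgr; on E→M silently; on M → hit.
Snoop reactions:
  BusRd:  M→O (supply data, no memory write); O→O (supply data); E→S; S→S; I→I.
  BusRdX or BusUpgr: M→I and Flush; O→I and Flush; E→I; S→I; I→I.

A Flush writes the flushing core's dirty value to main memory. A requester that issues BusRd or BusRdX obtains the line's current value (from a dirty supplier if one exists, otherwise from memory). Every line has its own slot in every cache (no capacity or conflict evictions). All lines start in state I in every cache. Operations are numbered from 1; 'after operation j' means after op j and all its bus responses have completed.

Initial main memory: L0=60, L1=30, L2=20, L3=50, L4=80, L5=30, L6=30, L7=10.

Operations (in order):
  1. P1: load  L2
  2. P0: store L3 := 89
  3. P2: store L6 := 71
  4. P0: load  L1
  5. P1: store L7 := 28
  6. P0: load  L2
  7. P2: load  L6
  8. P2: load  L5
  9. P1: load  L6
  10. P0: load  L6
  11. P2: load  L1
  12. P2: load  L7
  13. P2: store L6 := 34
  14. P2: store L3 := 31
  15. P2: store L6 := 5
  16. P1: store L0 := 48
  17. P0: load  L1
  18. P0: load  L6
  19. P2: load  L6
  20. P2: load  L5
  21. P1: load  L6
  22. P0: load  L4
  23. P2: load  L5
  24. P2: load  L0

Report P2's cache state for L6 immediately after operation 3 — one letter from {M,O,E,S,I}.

[1] P1: load  L2 | P0:I, P1:E(20), P2:I | bus: BusRd
[2] P0: store L3 := 89 | P0:M(89), P1:I, P2:I | bus: BusRdX
[3] P2: store L6 := 71 | P0:I, P1:I, P2:M(71) | bus: BusRdX
[4] P0: load  L1 | P0:E(30), P1:I, P2:I | bus: BusRd
[5] P1: store L7 := 28 | P0:I, P1:M(28), P2:I | bus: BusRdX
[6] P0: load  L2 | P0:S(20), P1:S(20), P2:I | bus: BusRd
[7] P2: load  L6 | P0:I, P1:I, P2:M(71) | bus: none
[8] P2: load  L5 | P0:I, P1:I, P2:E(30) | bus: BusRd
[9] P1: load  L6 | P0:I, P1:S(71), P2:O(71) | bus: BusRd
[10] P0: load  L6 | P0:S(71), P1:S(71), P2:O(71) | bus: BusRd
[11] P2: load  L1 | P0:S(30), P1:I, P2:S(30) | bus: BusRd
[12] P2: load  L7 | P0:I, P1:O(28), P2:S(28) | bus: BusRd
[13] P2: store L6 := 34 | P0:I, P1:I, P2:M(34) | bus: BusUpgr
[14] P2: store L3 := 31 | P0:I, P1:I, P2:M(31) | bus: BusRdX,Flush
[15] P2: store L6 := 5 | P0:I, P1:I, P2:M(5) | bus: none
[16] P1: store L0 := 48 | P0:I, P1:M(48), P2:I | bus: BusRdX
[17] P0: load  L1 | P0:S(30), P1:I, P2:S(30) | bus: none
[18] P0: load  L6 | P0:S(5), P1:I, P2:O(5) | bus: BusRd
[19] P2: load  L6 | P0:S(5), P1:I, P2:O(5) | bus: none
[20] P2: load  L5 | P0:I, P1:I, P2:E(30) | bus: none
[21] P1: load  L6 | P0:S(5), P1:S(5), P2:O(5) | bus: BusRd
[22] P0: load  L4 | P0:E(80), P1:I, P2:I | bus: BusRd
[23] P2: load  L5 | P0:I, P1:I, P2:E(30) | bus: none
[24] P2: load  L0 | P0:I, P1:O(48), P2:S(48) | bus: BusRd

state = M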